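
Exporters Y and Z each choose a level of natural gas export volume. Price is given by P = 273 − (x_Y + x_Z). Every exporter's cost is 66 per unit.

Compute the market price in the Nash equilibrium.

135

Exporter Y's profit: π = x_Y(273 − (x_Y + x_Z)) − 66x_Y.
∂π/∂x_Y = 207 − 2x_Y − x_Z = 0, so x_Y = 103.5 − 0.5x_Z.
Setting x_Y = x_Z in the reaction function: x_Y = 103.5 − 0.5x_Y, so x_Y = 103.5 / 1.5 = 69.
Equilibrium price: P = 273 − 138 = 135.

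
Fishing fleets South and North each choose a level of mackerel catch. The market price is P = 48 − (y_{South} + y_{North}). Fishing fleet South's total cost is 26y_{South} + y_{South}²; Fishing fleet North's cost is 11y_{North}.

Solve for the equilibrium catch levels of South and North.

Fishing fleet South's profit: π = y_{South}(48 − (y_{South} + y_{North})) − 26y_{South} − y_{South}².
∂π/∂y_{South} = 22 − 4y_{South} − y_{North} = 0, so y_{South} = 5.5 − 0.25y_{North}.
For North: ∂π/∂y_{North} = 37 − 2y_{North} − y_{South} = 0 ⇒ y_{North} = 18.5 − 0.5y_{South}.
Solving the two reaction functions simultaneously: (1 − (−0.25)(−0.5))y_{South} = 5.5 − 0.25·18.5, so 0.875y_{South} = 0.875 and y_{South} = 1.
Then y_{North} = 18.5 − 0.5·1 = 18.

1, 18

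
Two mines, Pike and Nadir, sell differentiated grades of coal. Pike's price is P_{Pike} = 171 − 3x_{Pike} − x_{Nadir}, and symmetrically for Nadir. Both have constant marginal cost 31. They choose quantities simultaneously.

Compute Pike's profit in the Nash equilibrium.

Mine Pike's profit: π = x_{Pike}(171 − 3x_{Pike} − x_{Nadir}) − 31x_{Pike}.
∂π/∂x_{Pike} = 140 − 6x_{Pike} − x_{Nadir} = 0 ⇒ x_{Pike} = 70/3 − (1/6)x_{Nadir}.
Setting x_{Pike} = x_{Nadir} in the reaction function: x_{Pike} = 70/3 − (1/6)x_{Pike}, so x_{Pike} = (70/3) / (7/6) = 20.
P_{Pike} = 171 − 3·20 − 20 = 91.
Profit = (91 − 31)·20 = 1200.

1200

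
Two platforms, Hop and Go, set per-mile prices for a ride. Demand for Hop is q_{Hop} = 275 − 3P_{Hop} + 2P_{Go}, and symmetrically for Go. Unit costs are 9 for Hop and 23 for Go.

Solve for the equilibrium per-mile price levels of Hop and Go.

78.125, 83.375

Hop's profit: π = (P_{Hop} − 9)(275 − 3P_{Hop} + 2P_{Go}).
∂π/∂P_{Hop} = 302 − 6P_{Hop} + 2P_{Go} = 0 ⇒ P_{Hop} = 151/3 + (1/3)P_{Go}.
Similarly P_{Go} = 172/3 + (1/3)P_{Hop}.
Substituting the second reaction function into the first: P_{Hop} = 151/3 + (1/3)(172/3 + (1/3)P_{Hop}), which gives (8/9)P_{Hop} = 625/9 ⇒ P_{Hop} = 78.125.
Then P_{Go} = 172/3 + (1/3)·78.125 = 83.375.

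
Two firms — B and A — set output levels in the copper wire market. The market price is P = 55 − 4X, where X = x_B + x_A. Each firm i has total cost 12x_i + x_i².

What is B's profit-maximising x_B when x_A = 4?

Firm B's profit: π = x_B(55 − 4(x_B + x_A)) − 12x_B − x_B².
∂π/∂x_B = 43 − 10x_B − 4x_A = 0, so x_B = 4.3 − 0.4x_A.
At x_A = 4: x_B = 4.3 − 0.4·4 = 2.7.

2.7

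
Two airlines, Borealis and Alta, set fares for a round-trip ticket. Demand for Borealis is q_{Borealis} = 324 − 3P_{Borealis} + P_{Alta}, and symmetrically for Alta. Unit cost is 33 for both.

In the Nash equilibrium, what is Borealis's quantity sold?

Borealis's profit: π = (P_{Borealis} − 33)(324 − 3P_{Borealis} + P_{Alta}).
∂π/∂P_{Borealis} = 423 − 6P_{Borealis} + P_{Alta} = 0 ⇒ P_{Borealis} = 70.5 + (1/6)P_{Alta}.
The game is symmetric, so in equilibrium P_{Alta} = P_{Borealis}: the reaction function gives (5/6)P_{Borealis} = 70.5, hence P_{Borealis} = 84.6.
q_{Borealis} = 324 − 3·84.6 + 84.6 = 154.8.

154.8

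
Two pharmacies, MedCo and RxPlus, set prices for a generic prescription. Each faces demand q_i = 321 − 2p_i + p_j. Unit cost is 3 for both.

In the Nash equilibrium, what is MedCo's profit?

22472

MedCo's profit: π = (p_{MedCo} − 3)(321 − 2p_{MedCo} + p_{RxPlus}).
∂π/∂p_{MedCo} = 327 − 4p_{MedCo} + p_{RxPlus} = 0 ⇒ p_{MedCo} = 81.75 + 0.25p_{RxPlus}.
Setting p_{MedCo} = p_{RxPlus} in the reaction function: p_{MedCo} = 81.75 + 0.25p_{MedCo}, so p_{MedCo} = 81.75 / 0.75 = 109.
q_{MedCo} = 321 − 2·109 + 109 = 212.
Profit = (109 − 3)·212 = 22472.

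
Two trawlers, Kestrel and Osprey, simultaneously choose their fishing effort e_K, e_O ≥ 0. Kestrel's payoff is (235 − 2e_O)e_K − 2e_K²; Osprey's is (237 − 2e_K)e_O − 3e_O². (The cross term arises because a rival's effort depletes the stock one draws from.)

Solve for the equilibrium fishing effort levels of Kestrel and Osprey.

46.8, 23.9

Expanding Kestrel's payoff: 235e_K − 2e_Oe_K − 2e_K².
∂π/∂e_K = 235 − 2e_O − 4e_K = 0, so e_K = 58.75 − 0.5e_O.
Likewise for Osprey: e_O = 39.5 − (1/3)e_K.
Solving the two reaction functions simultaneously: (1 − (−0.5)(−1/3))e_K = 58.75 − 0.5·39.5, so (5/6)e_K = 39 and e_K = 46.8.
Then e_O = 39.5 − (1/3)·46.8 = 23.9.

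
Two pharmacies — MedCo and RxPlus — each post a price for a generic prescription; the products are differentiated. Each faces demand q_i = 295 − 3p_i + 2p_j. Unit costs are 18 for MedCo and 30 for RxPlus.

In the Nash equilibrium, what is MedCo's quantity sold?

214.5

MedCo's profit: π = (p_{MedCo} − 18)(295 − 3p_{MedCo} + 2p_{RxPlus}).
∂π/∂p_{MedCo} = 349 − 6p_{MedCo} + 2p_{RxPlus} = 0 ⇒ p_{MedCo} = 349/6 + (1/3)p_{RxPlus}.
Similarly p_{RxPlus} = 385/6 + (1/3)p_{MedCo}.
Plugging p_{RxPlus} into MedCo's best response: p_{MedCo} = 349/6 + (1/3)(385/6 + (1/3)p_{MedCo}) ⇒ (8/9)p_{MedCo} = 716/9, so p_{MedCo} = 89.5.
Then p_{RxPlus} = 385/6 + (1/3)·89.5 = 94.
q_{MedCo} = 295 − 3·89.5 + 2·94 = 214.5.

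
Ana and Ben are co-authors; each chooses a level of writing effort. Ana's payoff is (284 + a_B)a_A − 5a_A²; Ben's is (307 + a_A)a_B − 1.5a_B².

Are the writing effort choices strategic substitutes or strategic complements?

Expanding Ana's payoff: 284a_A + a_Ba_A − 5a_A².
∂π/∂a_A = 284 + a_B − 10a_A = 0, so a_A = 28.4 + 0.1a_B.
The best-response slope da_A/da_B = 0.1 > 0: the reaction function is upward-sloping, so the choices are strategic complements.

strategic complements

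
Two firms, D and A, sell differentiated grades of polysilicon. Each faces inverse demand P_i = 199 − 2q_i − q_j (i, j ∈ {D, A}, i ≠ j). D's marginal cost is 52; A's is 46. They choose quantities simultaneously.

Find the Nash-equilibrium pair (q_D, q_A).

29, 31

Firm D's profit: π = q_D(199 − 2q_D − q_A) − 52q_D.
∂π/∂q_D = 147 − 4q_D − q_A = 0 ⇒ q_D = 36.75 − 0.25q_A.
Similarly q_A = 38.25 − 0.25q_D.
Plugging q_A into D's best response: q_D = 36.75 − 0.25(38.25 − 0.25q_D) ⇒ 0.9375q_D = 27.1875, so q_D = 29.
Then q_A = 38.25 − 0.25·29 = 31.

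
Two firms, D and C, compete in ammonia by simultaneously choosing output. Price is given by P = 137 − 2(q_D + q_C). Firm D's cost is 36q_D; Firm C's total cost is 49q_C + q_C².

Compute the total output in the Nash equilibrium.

Firm D's profit: π = q_D(137 − 2(q_D + q_C)) − 36q_D.
∂π/∂q_D = 101 − 4q_D − 2q_C = 0, so q_D = 25.25 − 0.5q_C.
For C: ∂π/∂q_C = 88 − 6q_C − 2q_D = 0 ⇒ q_C = 44/3 − (1/3)q_D.
Solving the two reaction functions simultaneously: (1 − (−0.5)(−1/3))q_D = 25.25 − 0.5·(44/3), so (5/6)q_D = 215/12 and q_D = 21.5.
Then q_C = 44/3 − (1/3)·21.5 = 7.5.
Total output: 21.5 + 7.5 = 29.

29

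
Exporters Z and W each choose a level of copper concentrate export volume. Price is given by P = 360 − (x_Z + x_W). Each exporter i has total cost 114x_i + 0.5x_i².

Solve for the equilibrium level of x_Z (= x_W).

Exporter Z's profit: π = x_Z(360 − (x_Z + x_W)) − 114x_Z − 0.5x_Z².
∂π/∂x_Z = 246 − 3x_Z − x_W = 0, so x_Z = 82 − (1/3)x_W.
The game is symmetric, so in equilibrium x_W = x_Z: the reaction function gives (4/3)x_Z = 82, hence x_Z = 61.5.

61.5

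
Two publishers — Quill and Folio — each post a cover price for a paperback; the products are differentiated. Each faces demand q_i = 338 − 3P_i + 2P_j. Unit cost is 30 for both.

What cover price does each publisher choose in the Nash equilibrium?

Quill's profit: π = (P_{Quill} − 30)(338 − 3P_{Quill} + 2P_{Folio}).
∂π/∂P_{Quill} = 428 − 6P_{Quill} + 2P_{Folio} = 0 ⇒ P_{Quill} = 214/3 + (1/3)P_{Folio}.
Setting P_{Quill} = P_{Folio} in the reaction function: P_{Quill} = 214/3 + (1/3)P_{Quill}, so P_{Quill} = (214/3) / (2/3) = 107.

107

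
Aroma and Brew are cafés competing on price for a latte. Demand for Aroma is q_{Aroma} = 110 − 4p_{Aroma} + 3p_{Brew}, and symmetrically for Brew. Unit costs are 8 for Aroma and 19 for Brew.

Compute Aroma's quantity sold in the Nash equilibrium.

91.2

Aroma's profit: π = (p_{Aroma} − 8)(110 − 4p_{Aroma} + 3p_{Brew}).
∂π/∂p_{Aroma} = 142 − 8p_{Aroma} + 3p_{Brew} = 0 ⇒ p_{Aroma} = 17.75 + 0.375p_{Brew}.
Similarly p_{Brew} = 23.25 + 0.375p_{Aroma}.
Solving the two reaction functions simultaneously: (1 − (0.375)(0.375))p_{Aroma} = 17.75 + 0.375·23.25, so (55/64)p_{Aroma} = 847/32 and p_{Aroma} = 30.8.
Then p_{Brew} = 23.25 + 0.375·30.8 = 34.8.
q_{Aroma} = 110 − 4·30.8 + 3·34.8 = 91.2.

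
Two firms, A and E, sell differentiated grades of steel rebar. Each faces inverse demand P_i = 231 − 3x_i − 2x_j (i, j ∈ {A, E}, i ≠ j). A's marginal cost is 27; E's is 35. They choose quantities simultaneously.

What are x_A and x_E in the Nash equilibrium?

Firm A's profit: π = x_A(231 − 3x_A − 2x_E) − 27x_A.
∂π/∂x_A = 204 − 6x_A − 2x_E = 0 ⇒ x_A = 34 − (1/3)x_E.
Similarly x_E = 98/3 − (1/3)x_A.
Solving the two reaction functions simultaneously: (1 − (−1/3)(−1/3))x_A = 34 − (1/3)·(98/3), so (8/9)x_A = 208/9 and x_A = 26.
Then x_E = 98/3 − (1/3)·26 = 24.

26, 24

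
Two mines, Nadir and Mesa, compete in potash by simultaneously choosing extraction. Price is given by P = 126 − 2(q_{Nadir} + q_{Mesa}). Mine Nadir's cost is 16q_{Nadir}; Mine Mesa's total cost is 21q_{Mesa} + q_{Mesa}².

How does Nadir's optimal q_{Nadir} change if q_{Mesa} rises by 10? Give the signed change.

-5

Mine Nadir's profit: π = q_{Nadir}(126 − 2(q_{Nadir} + q_{Mesa})) − 16q_{Nadir}.
∂π/∂q_{Nadir} = 110 − 4q_{Nadir} − 2q_{Mesa} = 0, so q_{Nadir} = 27.5 − 0.5q_{Mesa}.
The reaction-function slope is −0.5, so a 10-unit rise in q_{Mesa} moves q_{Nadir} by −0.5 × 10 = −5. Nadir's best response falls — the actions are strategic substitutes.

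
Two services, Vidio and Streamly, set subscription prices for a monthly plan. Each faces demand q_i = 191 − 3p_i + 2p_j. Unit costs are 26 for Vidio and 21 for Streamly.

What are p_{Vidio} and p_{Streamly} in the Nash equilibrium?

Vidio's profit: π = (p_{Vidio} − 26)(191 − 3p_{Vidio} + 2p_{Streamly}).
∂π/∂p_{Vidio} = 269 − 6p_{Vidio} + 2p_{Streamly} = 0 ⇒ p_{Vidio} = 269/6 + (1/3)p_{Streamly}.
Similarly p_{Streamly} = 127/3 + (1/3)p_{Vidio}.
Plugging p_{Streamly} into Vidio's best response: p_{Vidio} = 269/6 + (1/3)(127/3 + (1/3)p_{Vidio}) ⇒ (8/9)p_{Vidio} = 1061/18, so p_{Vidio} = 66.3125.
Then p_{Streamly} = 127/3 + (1/3)·66.3125 = 64.4375.

66.3125, 64.4375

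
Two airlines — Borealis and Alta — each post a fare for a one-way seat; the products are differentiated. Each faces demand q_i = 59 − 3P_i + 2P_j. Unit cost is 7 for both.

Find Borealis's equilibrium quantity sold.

39

Borealis's profit: π = (P_{Borealis} − 7)(59 − 3P_{Borealis} + 2P_{Alta}).
∂π/∂P_{Borealis} = 80 − 6P_{Borealis} + 2P_{Alta} = 0 ⇒ P_{Borealis} = 40/3 + (1/3)P_{Alta}.
The game is symmetric, so in equilibrium P_{Alta} = P_{Borealis}: the reaction function gives (2/3)P_{Borealis} = 40/3, hence P_{Borealis} = 20.
q_{Borealis} = 59 − 3·20 + 2·20 = 39.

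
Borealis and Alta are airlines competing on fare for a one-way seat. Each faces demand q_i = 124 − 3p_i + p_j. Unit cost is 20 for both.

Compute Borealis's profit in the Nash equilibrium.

846.72

Borealis's profit: π = (p_{Borealis} − 20)(124 − 3p_{Borealis} + p_{Alta}).
∂π/∂p_{Borealis} = 184 − 6p_{Borealis} + p_{Alta} = 0 ⇒ p_{Borealis} = 92/3 + (1/6)p_{Alta}.
By symmetry p_{Alta} = p_{Borealis}; substituting into the reaction function, (5/6)p_{Borealis} = 92/3 and p_{Borealis} = 36.8.
q_{Borealis} = 124 − 3·36.8 + 36.8 = 50.4.
Profit = (36.8 − 20)·50.4 = 846.72.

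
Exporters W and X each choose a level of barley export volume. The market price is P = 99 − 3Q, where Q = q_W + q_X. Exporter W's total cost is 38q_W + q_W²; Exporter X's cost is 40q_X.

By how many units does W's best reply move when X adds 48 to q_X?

-18

Exporter W's profit: π = q_W(99 − 3(q_W + q_X)) − 38q_W − q_W².
∂π/∂q_W = 61 − 8q_W − 3q_X = 0, so q_W = 7.625 − 0.375q_X.
The reaction-function slope is −0.375, so a 48-unit rise in q_X moves q_W by −0.375 × 48 = −18. W's best response falls — the actions are strategic substitutes.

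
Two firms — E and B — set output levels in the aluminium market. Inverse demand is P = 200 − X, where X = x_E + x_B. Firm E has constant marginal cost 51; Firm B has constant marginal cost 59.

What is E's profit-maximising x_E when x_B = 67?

41

Firm E's profit: π = x_E(200 − (x_E + x_B)) − 51x_E.
∂π/∂x_E = 149 − 2x_E − x_B = 0, so x_E = 74.5 − 0.5x_B.
At x_B = 67: x_E = 74.5 − 0.5·67 = 41.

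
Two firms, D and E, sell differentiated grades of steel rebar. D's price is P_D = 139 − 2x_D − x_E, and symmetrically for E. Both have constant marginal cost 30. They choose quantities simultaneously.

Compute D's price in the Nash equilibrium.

Firm D's profit: π = x_D(139 − 2x_D − x_E) − 30x_D.
∂π/∂x_D = 109 − 4x_D − x_E = 0 ⇒ x_D = 27.25 − 0.25x_E.
Setting x_D = x_E in the reaction function: x_D = 27.25 − 0.25x_D, so x_D = 27.25 / 1.25 = 21.8.
P_D = 139 − 2·21.8 − 21.8 = 73.6.

73.6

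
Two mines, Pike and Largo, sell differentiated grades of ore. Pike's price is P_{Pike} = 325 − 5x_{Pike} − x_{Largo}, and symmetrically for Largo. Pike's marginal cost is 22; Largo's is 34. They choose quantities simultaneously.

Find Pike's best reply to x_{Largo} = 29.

27.4

Mine Pike's profit: π = x_{Pike}(325 − 5x_{Pike} − x_{Largo}) − 22x_{Pike}.
∂π/∂x_{Pike} = 303 − 10x_{Pike} − x_{Largo} = 0 ⇒ x_{Pike} = 30.3 − 0.1x_{Largo}.
At x_{Largo} = 29: x_{Pike} = 30.3 − 0.1·29 = 27.4.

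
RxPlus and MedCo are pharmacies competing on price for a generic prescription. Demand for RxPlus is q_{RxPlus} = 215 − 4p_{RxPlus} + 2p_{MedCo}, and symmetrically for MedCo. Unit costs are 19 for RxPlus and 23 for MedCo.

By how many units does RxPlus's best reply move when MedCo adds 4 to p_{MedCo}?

1

RxPlus's profit: π = (p_{RxPlus} − 19)(215 − 4p_{RxPlus} + 2p_{MedCo}).
∂π/∂p_{RxPlus} = 291 − 8p_{RxPlus} + 2p_{MedCo} = 0 ⇒ p_{RxPlus} = 36.375 + 0.25p_{MedCo}.
The reaction-function slope is 0.25, so a 4-unit rise in p_{MedCo} moves p_{RxPlus} by 0.25 × 4 = 1. RxPlus's best response rises — the actions are strategic complements.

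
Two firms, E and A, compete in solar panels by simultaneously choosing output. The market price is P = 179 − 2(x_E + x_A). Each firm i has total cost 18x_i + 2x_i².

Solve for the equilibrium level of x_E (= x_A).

16.1

Firm E's profit: π = x_E(179 − 2(x_E + x_A)) − 18x_E − 2x_E².
∂π/∂x_E = 161 − 8x_E − 2x_A = 0, so x_E = 20.125 − 0.25x_A.
Setting x_E = x_A in the reaction function: x_E = 20.125 − 0.25x_E, so x_E = 20.125 / 1.25 = 16.1.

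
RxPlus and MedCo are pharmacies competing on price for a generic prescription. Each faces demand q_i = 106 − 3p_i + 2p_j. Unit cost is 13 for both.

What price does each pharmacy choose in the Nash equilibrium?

36.25

RxPlus's profit: π = (p_{RxPlus} − 13)(106 − 3p_{RxPlus} + 2p_{MedCo}).
∂π/∂p_{RxPlus} = 145 − 6p_{RxPlus} + 2p_{MedCo} = 0 ⇒ p_{RxPlus} = 145/6 + (1/3)p_{MedCo}.
By symmetry p_{MedCo} = p_{RxPlus}; substituting into the reaction function, (2/3)p_{RxPlus} = 145/6 and p_{RxPlus} = 36.25.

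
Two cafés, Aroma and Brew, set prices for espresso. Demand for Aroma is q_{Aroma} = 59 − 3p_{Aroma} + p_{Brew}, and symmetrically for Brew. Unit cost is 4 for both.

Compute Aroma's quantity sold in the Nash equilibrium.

Aroma's profit: π = (p_{Aroma} − 4)(59 − 3p_{Aroma} + p_{Brew}).
∂π/∂p_{Aroma} = 71 − 6p_{Aroma} + p_{Brew} = 0 ⇒ p_{Aroma} = 71/6 + (1/6)p_{Brew}.
Setting p_{Aroma} = p_{Brew} in the reaction function: p_{Aroma} = 71/6 + (1/6)p_{Aroma}, so p_{Aroma} = (71/6) / (5/6) = 14.2.
q_{Aroma} = 59 − 3·14.2 + 14.2 = 30.6.

30.6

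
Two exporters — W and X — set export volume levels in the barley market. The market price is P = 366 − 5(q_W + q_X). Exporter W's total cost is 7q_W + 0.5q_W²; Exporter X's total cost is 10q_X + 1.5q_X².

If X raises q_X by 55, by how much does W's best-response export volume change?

Exporter W's profit: π = q_W(366 − 5(q_W + q_X)) − 7q_W − 0.5q_W².
∂π/∂q_W = 359 − 11q_W − 5q_X = 0, so q_W = 359/11 − (5/11)q_X.
The reaction-function slope is −5/11, so a 55-unit rise in q_X moves q_W by −5/11 × 55 = −25. W's best response falls — the actions are strategic substitutes.

-25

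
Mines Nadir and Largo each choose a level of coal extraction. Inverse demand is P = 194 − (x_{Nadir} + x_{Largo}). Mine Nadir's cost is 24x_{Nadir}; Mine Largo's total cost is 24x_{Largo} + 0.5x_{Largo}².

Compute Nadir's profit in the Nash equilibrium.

4624

Mine Nadir's profit: π = x_{Nadir}(194 − (x_{Nadir} + x_{Largo})) − 24x_{Nadir}.
∂π/∂x_{Nadir} = 170 − 2x_{Nadir} − x_{Largo} = 0, so x_{Nadir} = 85 − 0.5x_{Largo}.
For Largo: ∂π/∂x_{Largo} = 170 − 3x_{Largo} − x_{Nadir} = 0 ⇒ x_{Largo} = 170/3 − (1/3)x_{Nadir}.
Plugging x_{Largo} into Nadir's best response: x_{Nadir} = 85 − 0.5(170/3 − (1/3)x_{Nadir}) ⇒ (5/6)x_{Nadir} = 170/3, so x_{Nadir} = 68.
Then x_{Largo} = 170/3 − (1/3)·68 = 34.
Price P = 194 − 102 = 92.
Nadir's profit: (92 − 24)·68 = 4624.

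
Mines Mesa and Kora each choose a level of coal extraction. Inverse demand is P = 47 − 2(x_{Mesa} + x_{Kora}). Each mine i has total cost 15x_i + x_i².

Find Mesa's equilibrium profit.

Mine Mesa's profit: π = x_{Mesa}(47 − 2(x_{Mesa} + x_{Kora})) − 15x_{Mesa} − x_{Mesa}².
∂π/∂x_{Mesa} = 32 − 6x_{Mesa} − 2x_{Kora} = 0, so x_{Mesa} = 16/3 − (1/3)x_{Kora}.
The game is symmetric, so in equilibrium x_{Kora} = x_{Mesa}: the reaction function gives (4/3)x_{Mesa} = 16/3, hence x_{Mesa} = 4.
Price P = 47 − 2·8 = 31.
Mesa's profit: (31 − 15)·4 − (4)² = 48.

48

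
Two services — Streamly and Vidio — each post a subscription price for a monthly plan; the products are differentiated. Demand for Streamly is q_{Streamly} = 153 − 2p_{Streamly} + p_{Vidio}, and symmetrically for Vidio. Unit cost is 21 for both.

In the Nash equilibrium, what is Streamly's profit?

3872

Streamly's profit: π = (p_{Streamly} − 21)(153 − 2p_{Streamly} + p_{Vidio}).
∂π/∂p_{Streamly} = 195 − 4p_{Streamly} + p_{Vidio} = 0 ⇒ p_{Streamly} = 48.75 + 0.25p_{Vidio}.
Setting p_{Streamly} = p_{Vidio} in the reaction function: p_{Streamly} = 48.75 + 0.25p_{Streamly}, so p_{Streamly} = 48.75 / 0.75 = 65.
q_{Streamly} = 153 − 2·65 + 65 = 88.
Profit = (65 − 21)·88 = 3872.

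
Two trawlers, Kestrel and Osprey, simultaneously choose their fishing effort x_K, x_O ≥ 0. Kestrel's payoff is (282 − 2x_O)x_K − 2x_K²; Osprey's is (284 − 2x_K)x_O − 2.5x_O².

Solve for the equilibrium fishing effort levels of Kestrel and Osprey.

52.625, 35.75

Expanding Kestrel's payoff: 282x_K − 2x_Ox_K − 2x_K².
∂π/∂x_K = 282 − 2x_O − 4x_K = 0, so x_K = 70.5 − 0.5x_O.
Likewise for Osprey: x_O = 56.8 − 0.4x_K.
Plugging x_O into Kestrel's best response: x_K = 70.5 − 0.5(56.8 − 0.4x_K) ⇒ 0.8x_K = 42.1, so x_K = 52.625.
Then x_O = 56.8 − 0.4·52.625 = 35.75.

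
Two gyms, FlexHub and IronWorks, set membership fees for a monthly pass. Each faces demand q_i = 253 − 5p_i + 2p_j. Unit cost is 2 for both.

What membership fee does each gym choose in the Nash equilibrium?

32.875

FlexHub's profit: π = (p_{FlexHub} − 2)(253 − 5p_{FlexHub} + 2p_{IronWorks}).
∂π/∂p_{FlexHub} = 263 − 10p_{FlexHub} + 2p_{IronWorks} = 0 ⇒ p_{FlexHub} = 26.3 + 0.2p_{IronWorks}.
Setting p_{FlexHub} = p_{IronWorks} in the reaction function: p_{FlexHub} = 26.3 + 0.2p_{FlexHub}, so p_{FlexHub} = 26.3 / 0.8 = 32.875.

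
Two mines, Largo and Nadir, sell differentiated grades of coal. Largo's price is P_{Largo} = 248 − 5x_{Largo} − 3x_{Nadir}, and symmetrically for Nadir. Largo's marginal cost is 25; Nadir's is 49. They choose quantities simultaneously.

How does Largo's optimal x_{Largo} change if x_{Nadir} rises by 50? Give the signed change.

Mine Largo's profit: π = x_{Largo}(248 − 5x_{Largo} − 3x_{Nadir}) − 25x_{Largo}.
∂π/∂x_{Largo} = 223 − 10x_{Largo} − 3x_{Nadir} = 0 ⇒ x_{Largo} = 22.3 − 0.3x_{Nadir}.
The reaction-function slope is −0.3, so a 50-unit rise in x_{Nadir} moves x_{Largo} by −0.3 × 50 = −15. Largo's best response falls — the actions are strategic substitutes.

-15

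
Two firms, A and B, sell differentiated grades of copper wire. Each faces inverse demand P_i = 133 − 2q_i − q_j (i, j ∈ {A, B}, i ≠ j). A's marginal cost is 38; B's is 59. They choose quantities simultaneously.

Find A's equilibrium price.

Firm A's profit: π = q_A(133 − 2q_A − q_B) − 38q_A.
∂π/∂q_A = 95 − 4q_A − q_B = 0 ⇒ q_A = 23.75 − 0.25q_B.
Similarly q_B = 18.5 − 0.25q_A.
Solving the two reaction functions simultaneously: (1 − (−0.25)(−0.25))q_A = 23.75 − 0.25·18.5, so 0.9375q_A = 19.125 and q_A = 20.4.
Then q_B = 18.5 − 0.25·20.4 = 13.4.
P_A = 133 − 2·20.4 − 13.4 = 78.8.

78.8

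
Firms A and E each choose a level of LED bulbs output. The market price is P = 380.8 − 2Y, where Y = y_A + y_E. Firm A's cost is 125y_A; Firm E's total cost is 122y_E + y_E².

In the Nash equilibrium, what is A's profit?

5173.4792

Firm A's profit: π = y_A(380.8 − 2(y_A + y_E)) − 125y_A.
∂π/∂y_A = 255.8 − 4y_A − 2y_E = 0, so y_A = 63.95 − 0.5y_E.
For E: ∂π/∂y_E = 258.8 − 6y_E − 2y_A = 0 ⇒ y_E = 647/15 − (1/3)y_A.
Substituting the second reaction function into the first: y_A = 63.95 − 0.5(647/15 − (1/3)y_A), which gives (5/6)y_A = 2543/60 ⇒ y_A = 50.86.
Then y_E = 647/15 − (1/3)·50.86 = 26.18.
Price P = 380.8 − 2·77.04 = 226.72.
A's profit: (226.72 − 125)·50.86 = 5173.4792.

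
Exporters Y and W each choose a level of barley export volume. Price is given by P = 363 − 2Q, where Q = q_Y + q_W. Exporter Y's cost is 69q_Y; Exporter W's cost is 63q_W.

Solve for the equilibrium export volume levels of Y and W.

48, 51

Exporter Y's profit: π = q_Y(363 − 2(q_Y + q_W)) − 69q_Y.
∂π/∂q_Y = 294 − 4q_Y − 2q_W = 0, so q_Y = 73.5 − 0.5q_W.
By the same steps for W: q_W = 75 − 0.5q_Y.
Solving the two reaction functions simultaneously: (1 − (−0.5)(−0.5))q_Y = 73.5 − 0.5·75, so 0.75q_Y = 36 and q_Y = 48.
Then q_W = 75 − 0.5·48 = 51.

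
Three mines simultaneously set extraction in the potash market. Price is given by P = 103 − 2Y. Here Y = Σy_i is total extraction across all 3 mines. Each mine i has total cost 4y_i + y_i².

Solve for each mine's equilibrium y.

A representative mine's profit is π_i = y_i(103 − 2Y) − 4y_i − y_i², with Y = y_i + Σ_{j≠i} y_j.
First-order condition: 99 − 6y_i − 2Σ_{j≠i} y_j = 0.
Imposing symmetry (y_j = y for all j) turns Σ_{j≠i} y_j into 2y, so 99 = 10y and y = 9.9.

9.9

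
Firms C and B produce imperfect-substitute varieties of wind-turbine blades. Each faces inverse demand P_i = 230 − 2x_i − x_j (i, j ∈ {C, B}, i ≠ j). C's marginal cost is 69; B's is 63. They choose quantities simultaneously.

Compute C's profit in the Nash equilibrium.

Firm C's profit: π = x_C(230 − 2x_C − x_B) − 69x_C.
∂π/∂x_C = 161 − 4x_C − x_B = 0 ⇒ x_C = 40.25 − 0.25x_B.
Similarly x_B = 41.75 − 0.25x_C.
Substituting the second reaction function into the first: x_C = 40.25 − 0.25(41.75 − 0.25x_C), which gives 0.9375x_C = 29.8125 ⇒ x_C = 31.8.
Then x_B = 41.75 − 0.25·31.8 = 33.8.
P_C = 230 − 2·31.8 − 33.8 = 132.6.
Profit = (132.6 − 69)·31.8 = 2022.48.

2022.48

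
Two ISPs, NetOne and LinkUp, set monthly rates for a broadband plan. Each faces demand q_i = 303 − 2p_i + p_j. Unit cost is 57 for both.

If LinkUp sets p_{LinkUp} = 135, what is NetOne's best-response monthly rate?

NetOne's profit: π = (p_{NetOne} − 57)(303 − 2p_{NetOne} + p_{LinkUp}).
∂π/∂p_{NetOne} = 417 − 4p_{NetOne} + p_{LinkUp} = 0 ⇒ p_{NetOne} = 104.25 + 0.25p_{LinkUp}.
At p_{LinkUp} = 135: p_{NetOne} = 104.25 + 0.25·135 = 138.

138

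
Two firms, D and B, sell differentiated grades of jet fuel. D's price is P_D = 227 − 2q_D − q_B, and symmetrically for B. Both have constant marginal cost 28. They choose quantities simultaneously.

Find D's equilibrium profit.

Firm D's profit: π = q_D(227 − 2q_D − q_B) − 28q_D.
∂π/∂q_D = 199 − 4q_D − q_B = 0 ⇒ q_D = 49.75 − 0.25q_B.
By symmetry q_B = q_D; substituting into the reaction function, 1.25q_D = 49.75 and q_D = 39.8.
P_D = 227 − 2·39.8 − 39.8 = 107.6.
Profit = (107.6 − 28)·39.8 = 3168.08.

3168.08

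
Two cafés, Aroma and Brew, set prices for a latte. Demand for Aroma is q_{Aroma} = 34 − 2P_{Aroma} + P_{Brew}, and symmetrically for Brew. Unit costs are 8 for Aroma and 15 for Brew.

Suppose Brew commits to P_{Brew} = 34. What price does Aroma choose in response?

21

Aroma's profit: π = (P_{Aroma} − 8)(34 − 2P_{Aroma} + P_{Brew}).
∂π/∂P_{Aroma} = 50 − 4P_{Aroma} + P_{Brew} = 0 ⇒ P_{Aroma} = 12.5 + 0.25P_{Brew}.
At P_{Brew} = 34: P_{Aroma} = 12.5 + 0.25·34 = 21.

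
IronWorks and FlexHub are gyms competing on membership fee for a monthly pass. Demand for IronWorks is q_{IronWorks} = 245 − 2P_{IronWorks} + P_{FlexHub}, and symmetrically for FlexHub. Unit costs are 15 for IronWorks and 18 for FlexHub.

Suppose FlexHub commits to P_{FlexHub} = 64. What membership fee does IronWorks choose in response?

IronWorks's profit: π = (P_{IronWorks} − 15)(245 − 2P_{IronWorks} + P_{FlexHub}).
∂π/∂P_{IronWorks} = 275 − 4P_{IronWorks} + P_{FlexHub} = 0 ⇒ P_{IronWorks} = 68.75 + 0.25P_{FlexHub}.
At P_{FlexHub} = 64: P_{IronWorks} = 68.75 + 0.25·64 = 84.75.

84.75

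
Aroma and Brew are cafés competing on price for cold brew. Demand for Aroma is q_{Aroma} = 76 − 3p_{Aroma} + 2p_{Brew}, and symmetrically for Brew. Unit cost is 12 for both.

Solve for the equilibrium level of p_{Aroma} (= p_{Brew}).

28

Aroma's profit: π = (p_{Aroma} − 12)(76 − 3p_{Aroma} + 2p_{Brew}).
∂π/∂p_{Aroma} = 112 − 6p_{Aroma} + 2p_{Brew} = 0 ⇒ p_{Aroma} = 56/3 + (1/3)p_{Brew}.
The game is symmetric, so in equilibrium p_{Brew} = p_{Aroma}: the reaction function gives (2/3)p_{Aroma} = 56/3, hence p_{Aroma} = 28.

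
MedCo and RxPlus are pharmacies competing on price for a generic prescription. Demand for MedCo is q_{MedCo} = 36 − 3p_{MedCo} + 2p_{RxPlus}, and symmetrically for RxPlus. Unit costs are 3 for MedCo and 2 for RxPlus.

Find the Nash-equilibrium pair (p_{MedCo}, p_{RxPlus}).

MedCo's profit: π = (p_{MedCo} − 3)(36 − 3p_{MedCo} + 2p_{RxPlus}).
∂π/∂p_{MedCo} = 45 − 6p_{MedCo} + 2p_{RxPlus} = 0 ⇒ p_{MedCo} = 7.5 + (1/3)p_{RxPlus}.
Similarly p_{RxPlus} = 7 + (1/3)p_{MedCo}.
Plugging p_{RxPlus} into MedCo's best response: p_{MedCo} = 7.5 + (1/3)(7 + (1/3)p_{MedCo}) ⇒ (8/9)p_{MedCo} = 59/6, so p_{MedCo} = 11.0625.
Then p_{RxPlus} = 7 + (1/3)·11.0625 = 10.6875.

11.0625, 10.6875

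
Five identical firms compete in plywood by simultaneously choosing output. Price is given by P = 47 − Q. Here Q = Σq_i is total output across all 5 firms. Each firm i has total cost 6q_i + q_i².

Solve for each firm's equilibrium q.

5.125

A representative firm's profit is π_i = q_i(47 − Q) − 6q_i − q_i², with Q = q_i + Σ_{j≠i} q_j.
First-order condition: 41 − 4q_i − Σ_{j≠i} q_j = 0.
In a symmetric equilibrium every firm chooses the same q, so Σ_{j≠i} q_j = 4q. The condition becomes 41 − 8q = 0, giving q = 41/8 = 5.125.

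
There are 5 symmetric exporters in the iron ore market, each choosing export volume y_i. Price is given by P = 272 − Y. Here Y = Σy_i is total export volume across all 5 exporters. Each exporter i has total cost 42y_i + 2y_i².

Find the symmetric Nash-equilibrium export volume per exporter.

A representative exporter's profit is π_i = y_i(272 − Y) − 42y_i − 2y_i², with Y = y_i + Σ_{j≠i} y_j.
First-order condition: 230 − 6y_i − Σ_{j≠i} y_j = 0.
Imposing symmetry (y_j = y for all j) turns Σ_{j≠i} y_j into 4y, so 230 = 10y and y = 23.

23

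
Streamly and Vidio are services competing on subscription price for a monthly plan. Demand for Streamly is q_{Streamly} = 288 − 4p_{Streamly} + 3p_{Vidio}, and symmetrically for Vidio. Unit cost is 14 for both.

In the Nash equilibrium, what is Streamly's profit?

Streamly's profit: π = (p_{Streamly} − 14)(288 − 4p_{Streamly} + 3p_{Vidio}).
∂π/∂p_{Streamly} = 344 − 8p_{Streamly} + 3p_{Vidio} = 0 ⇒ p_{Streamly} = 43 + 0.375p_{Vidio}.
The game is symmetric, so in equilibrium p_{Vidio} = p_{Streamly}: the reaction function gives 0.625p_{Streamly} = 43, hence p_{Streamly} = 68.8.
q_{Streamly} = 288 − 4·68.8 + 3·68.8 = 219.2.
Profit = (68.8 − 14)·219.2 = 12012.16.

12012.16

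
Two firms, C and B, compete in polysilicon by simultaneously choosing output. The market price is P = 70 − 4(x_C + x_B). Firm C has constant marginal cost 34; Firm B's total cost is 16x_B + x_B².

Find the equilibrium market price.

43

Firm C's profit: π = x_C(70 − 4(x_C + x_B)) − 34x_C.
∂π/∂x_C = 36 − 8x_C − 4x_B = 0, so x_C = 4.5 − 0.5x_B.
For B: ∂π/∂x_B = 54 − 10x_B − 4x_C = 0 ⇒ x_B = 5.4 − 0.4x_C.
Plugging x_B into C's best response: x_C = 4.5 − 0.5(5.4 − 0.4x_C) ⇒ 0.8x_C = 1.8, so x_C = 2.25.
Then x_B = 5.4 − 0.4·2.25 = 4.5.
Equilibrium price: P = 70 − 4·6.75 = 43.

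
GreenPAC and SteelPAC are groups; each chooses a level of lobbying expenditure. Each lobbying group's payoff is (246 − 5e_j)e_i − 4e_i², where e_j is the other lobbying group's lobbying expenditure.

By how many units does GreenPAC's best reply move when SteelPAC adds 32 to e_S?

GreenPAC's payoff is (246 − 5e_S)e_G − 4e_G².
∂π/∂e_G = 246 − 5e_S − 8e_G = 0, so e_G = 30.75 − 0.625e_S.
The reaction-function slope is −0.625, so a 32-unit rise in e_S moves e_G by −0.625 × 32 = −20. GreenPAC's best response falls — the actions are strategic substitutes.

-20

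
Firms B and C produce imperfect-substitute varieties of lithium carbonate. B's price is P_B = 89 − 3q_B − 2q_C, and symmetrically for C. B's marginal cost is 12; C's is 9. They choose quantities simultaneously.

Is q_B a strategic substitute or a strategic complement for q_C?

Firm B's profit: π = q_B(89 − 3q_B − 2q_C) − 12q_B.
∂π/∂q_B = 77 − 6q_B − 2q_C = 0 ⇒ q_B = 77/6 − (1/3)q_C.
The best-response slope dq_B/dq_C = −1/3 < 0: the reaction function is downward-sloping, so the choices are strategic substitutes.

strategic substitutes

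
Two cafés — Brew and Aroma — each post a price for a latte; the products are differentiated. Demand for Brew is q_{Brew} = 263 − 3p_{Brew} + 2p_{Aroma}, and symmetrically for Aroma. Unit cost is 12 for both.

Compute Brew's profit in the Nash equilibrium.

11812.6875

Brew's profit: π = (p_{Brew} − 12)(263 − 3p_{Brew} + 2p_{Aroma}).
∂π/∂p_{Brew} = 299 − 6p_{Brew} + 2p_{Aroma} = 0 ⇒ p_{Brew} = 299/6 + (1/3)p_{Aroma}.
The game is symmetric, so in equilibrium p_{Aroma} = p_{Brew}: the reaction function gives (2/3)p_{Brew} = 299/6, hence p_{Brew} = 74.75.
q_{Brew} = 263 − 3·74.75 + 2·74.75 = 188.25.
Profit = (74.75 − 12)·188.25 = 11812.6875.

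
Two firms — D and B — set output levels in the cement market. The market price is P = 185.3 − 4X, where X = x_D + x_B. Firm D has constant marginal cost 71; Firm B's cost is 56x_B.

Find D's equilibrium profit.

273.9025

Firm D's profit: π = x_D(185.3 − 4(x_D + x_B)) − 71x_D.
∂π/∂x_D = 114.3 − 8x_D − 4x_B = 0, so x_D = 14.2875 − 0.5x_B.
By the same steps for B: x_B = 16.1625 − 0.5x_D.
Plugging x_B into D's best response: x_D = 14.2875 − 0.5(16.1625 − 0.5x_D) ⇒ 0.75x_D = 993/160, so x_D = 8.275.
Then x_B = 16.1625 − 0.5·8.275 = 12.025.
Price P = 185.3 − 4·20.3 = 104.1.
D's profit: (104.1 − 71)·8.275 = 273.9025.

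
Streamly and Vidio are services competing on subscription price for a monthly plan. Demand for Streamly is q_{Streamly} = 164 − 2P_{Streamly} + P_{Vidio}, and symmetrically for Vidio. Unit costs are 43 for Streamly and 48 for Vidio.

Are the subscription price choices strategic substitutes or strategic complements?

strategic complements

Streamly's profit: π = (P_{Streamly} − 43)(164 − 2P_{Streamly} + P_{Vidio}).
∂π/∂P_{Streamly} = 250 − 4P_{Streamly} + P_{Vidio} = 0 ⇒ P_{Streamly} = 62.5 + 0.25P_{Vidio}.
The best-response slope dP_{Streamly}/dP_{Vidio} = 0.25 > 0: the reaction function is upward-sloping, so the choices are strategic complements.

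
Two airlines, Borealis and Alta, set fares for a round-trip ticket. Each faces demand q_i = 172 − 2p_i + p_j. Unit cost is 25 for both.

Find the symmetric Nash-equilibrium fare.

74

Borealis's profit: π = (p_{Borealis} − 25)(172 − 2p_{Borealis} + p_{Alta}).
∂π/∂p_{Borealis} = 222 − 4p_{Borealis} + p_{Alta} = 0 ⇒ p_{Borealis} = 55.5 + 0.25p_{Alta}.
By symmetry p_{Alta} = p_{Borealis}; substituting into the reaction function, 0.75p_{Borealis} = 55.5 and p_{Borealis} = 74.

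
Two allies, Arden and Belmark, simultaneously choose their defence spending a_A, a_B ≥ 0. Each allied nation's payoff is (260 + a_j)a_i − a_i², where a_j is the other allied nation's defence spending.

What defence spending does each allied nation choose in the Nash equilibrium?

260

Arden's payoff is (260 + a_B)a_A − a_A².
∂π/∂a_A = 260 + a_B − 2a_A = 0, so a_A = 130 + 0.5a_B.
Setting a_A = a_B in the reaction function: a_A = 130 + 0.5a_A, so a_A = 130 / 0.5 = 260.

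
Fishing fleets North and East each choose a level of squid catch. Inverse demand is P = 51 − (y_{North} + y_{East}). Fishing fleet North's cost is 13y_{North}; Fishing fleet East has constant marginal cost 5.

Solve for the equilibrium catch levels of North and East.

Fishing fleet North's profit: π = y_{North}(51 − (y_{North} + y_{East})) − 13y_{North}.
∂π/∂y_{North} = 38 − 2y_{North} − y_{East} = 0, so y_{North} = 19 − 0.5y_{East}.
By the same steps for East: y_{East} = 23 − 0.5y_{North}.
Solving the two reaction functions simultaneously: (1 − (−0.5)(−0.5))y_{North} = 19 − 0.5·23, so 0.75y_{North} = 7.5 and y_{North} = 10.
Then y_{East} = 23 − 0.5·10 = 18.

10, 18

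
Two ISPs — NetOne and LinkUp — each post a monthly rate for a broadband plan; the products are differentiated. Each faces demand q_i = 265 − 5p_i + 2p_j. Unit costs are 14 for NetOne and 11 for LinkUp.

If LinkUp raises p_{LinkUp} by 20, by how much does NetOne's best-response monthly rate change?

NetOne's profit: π = (p_{NetOne} − 14)(265 − 5p_{NetOne} + 2p_{LinkUp}).
∂π/∂p_{NetOne} = 335 − 10p_{NetOne} + 2p_{LinkUp} = 0 ⇒ p_{NetOne} = 33.5 + 0.2p_{LinkUp}.
The reaction-function slope is 0.2, so a 20-unit rise in p_{LinkUp} moves p_{NetOne} by 0.2 × 20 = 4. NetOne's best response rises — the actions are strategic complements.

4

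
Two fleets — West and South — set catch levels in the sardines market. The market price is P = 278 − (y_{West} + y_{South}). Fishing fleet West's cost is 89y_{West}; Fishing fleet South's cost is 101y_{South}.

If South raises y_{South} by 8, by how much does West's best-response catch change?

-4

Fishing fleet West's profit: π = y_{West}(278 − (y_{West} + y_{South})) − 89y_{West}.
∂π/∂y_{West} = 189 − 2y_{West} − y_{South} = 0, so y_{West} = 94.5 − 0.5y_{South}.
The reaction-function slope is −0.5, so an 8-unit rise in y_{South} moves y_{West} by −0.5 × 8 = −4. West's best response falls — the actions are strategic substitutes.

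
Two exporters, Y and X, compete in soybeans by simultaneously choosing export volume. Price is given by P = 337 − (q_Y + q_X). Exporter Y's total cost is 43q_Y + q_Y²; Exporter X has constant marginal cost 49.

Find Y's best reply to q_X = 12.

Exporter Y's profit: π = q_Y(337 − (q_Y + q_X)) − 43q_Y − q_Y².
∂π/∂q_Y = 294 − 4q_Y − q_X = 0, so q_Y = 73.5 − 0.25q_X.
At q_X = 12: q_Y = 73.5 − 0.25·12 = 70.5.

70.5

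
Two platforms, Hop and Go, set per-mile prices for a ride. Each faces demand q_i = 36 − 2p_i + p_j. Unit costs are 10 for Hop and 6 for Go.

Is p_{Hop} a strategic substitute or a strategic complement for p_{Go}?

Hop's profit: π = (p_{Hop} − 10)(36 − 2p_{Hop} + p_{Go}).
∂π/∂p_{Hop} = 56 − 4p_{Hop} + p_{Go} = 0 ⇒ p_{Hop} = 14 + 0.25p_{Go}.
The best-response slope dp_{Hop}/dp_{Go} = 0.25 > 0: the reaction function is upward-sloping, so the choices are strategic complements.

strategic complements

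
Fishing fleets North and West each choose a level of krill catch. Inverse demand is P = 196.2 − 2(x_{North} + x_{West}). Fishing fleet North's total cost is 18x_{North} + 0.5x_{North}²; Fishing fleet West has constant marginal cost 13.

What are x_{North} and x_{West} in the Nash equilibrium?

Fishing fleet North's profit: π = x_{North}(196.2 − 2(x_{North} + x_{West})) − 18x_{North} − 0.5x_{North}².
∂π/∂x_{North} = 178.2 − 5x_{North} − 2x_{West} = 0, so x_{North} = 35.64 − 0.4x_{West}.
For West: ∂π/∂x_{West} = 183.2 − 4x_{West} − 2x_{North} = 0 ⇒ x_{West} = 45.8 − 0.5x_{North}.
Solving the two reaction functions simultaneously: (1 − (−0.4)(−0.5))x_{North} = 35.64 − 0.4·45.8, so 0.8x_{North} = 17.32 and x_{North} = 21.65.
Then x_{West} = 45.8 − 0.5·21.65 = 34.975.

21.65, 34.975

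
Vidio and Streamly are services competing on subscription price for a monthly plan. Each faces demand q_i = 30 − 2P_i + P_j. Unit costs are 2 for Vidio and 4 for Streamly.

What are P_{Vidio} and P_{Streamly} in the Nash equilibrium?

11.6, 12.4

Vidio's profit: π = (P_{Vidio} − 2)(30 − 2P_{Vidio} + P_{Streamly}).
∂π/∂P_{Vidio} = 34 − 4P_{Vidio} + P_{Streamly} = 0 ⇒ P_{Vidio} = 8.5 + 0.25P_{Streamly}.
Similarly P_{Streamly} = 9.5 + 0.25P_{Vidio}.
Plugging P_{Streamly} into Vidio's best response: P_{Vidio} = 8.5 + 0.25(9.5 + 0.25P_{Vidio}) ⇒ 0.9375P_{Vidio} = 10.875, so P_{Vidio} = 11.6.
Then P_{Streamly} = 9.5 + 0.25·11.6 = 12.4.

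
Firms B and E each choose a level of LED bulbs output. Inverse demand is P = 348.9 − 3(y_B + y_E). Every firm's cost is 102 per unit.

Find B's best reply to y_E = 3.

39.65

Firm B's profit: π = y_B(348.9 − 3(y_B + y_E)) − 102y_B.
∂π/∂y_B = 246.9 − 6y_B − 3y_E = 0, so y_B = 41.15 − 0.5y_E.
At y_E = 3: y_B = 41.15 − 0.5·3 = 39.65.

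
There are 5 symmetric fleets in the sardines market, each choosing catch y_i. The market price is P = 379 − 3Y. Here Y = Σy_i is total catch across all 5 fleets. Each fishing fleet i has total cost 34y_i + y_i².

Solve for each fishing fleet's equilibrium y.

A representative fishing fleet's profit is π_i = y_i(379 − 3Y) − 34y_i − y_i², with Y = y_i + Σ_{j≠i} y_j.
First-order condition: 345 − 8y_i − 3Σ_{j≠i} y_j = 0.
In a symmetric equilibrium every fishing fleet chooses the same y, so Σ_{j≠i} y_j = 4y. The condition becomes 345 − 20y = 0, giving y = 345/20 = 17.25.

17.25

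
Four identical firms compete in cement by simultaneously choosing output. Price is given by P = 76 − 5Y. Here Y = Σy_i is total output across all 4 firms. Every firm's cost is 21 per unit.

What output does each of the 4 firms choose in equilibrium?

A representative firm's profit is π_i = y_i(76 − 5Y) − 21y_i, with Y = y_i + Σ_{j≠i} y_j.
First-order condition: 55 − 10y_i − 5Σ_{j≠i} y_j = 0.
Imposing symmetry (y_j = y for all j) turns Σ_{j≠i} y_j into 3y, so 55 = 25y and y = 2.2.

2.2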